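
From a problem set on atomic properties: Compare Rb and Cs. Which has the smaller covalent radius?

Rb

Rb is in period 5, group 1; Cs is in period 6, group 1.
Across a period the added protons contract the valence shell; down a group each new principal shell makes the atom larger.
All are in group 1, so atomic radius increases down the group.
So Rb has the smaller covalent radius (Rb < Cs).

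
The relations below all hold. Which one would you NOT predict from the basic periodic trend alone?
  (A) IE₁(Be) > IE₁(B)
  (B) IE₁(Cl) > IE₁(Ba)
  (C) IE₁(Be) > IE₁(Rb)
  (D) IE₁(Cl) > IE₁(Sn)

The general trend: first ionization energy increases across a period and decreases down a group.
(A) Be (period 2, group 2) vs B (period 2, group 13): the stated order contradicts the simple trend.
(B) Cl (period 3, group 17) vs Ba (period 6, group 2): the stated order agrees with the simple trend.
(C) Be (period 2, group 2) vs Rb (period 5, group 1): the stated order agrees with the simple trend.
(D) Cl (period 3, group 17) vs Sn (period 5, group 14): the stated order agrees with the simple trend.
The exception is (A): removing B's lone 2p electron is easier than breaking Be's filled 2s².

(A)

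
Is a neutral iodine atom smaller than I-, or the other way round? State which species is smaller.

I

Forming I- adds 1 electron to I. More electron–electron repulsion in the same shell, with unchanged nuclear charge, lets the cloud expand.
An anion is larger than its parent atom: I- > I.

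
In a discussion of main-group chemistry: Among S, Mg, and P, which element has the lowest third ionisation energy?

IE_3 is the cost of taking one more electron from the +2 cation: S²⁺ still has 4 valence electrons; Mg²⁺ is the bare [Ne] core; P²⁺ still has 3 valence electrons.
Breaking into a closed-shell core is much more expensive than removing a leftover valence electron — Mg has the largest IE_3 here.
Valence configurations: S²⁺ [Ne]3s²3p², P²⁺ [Ne]3s²3p¹.
Approximate IE_3 values (kJ/mol): S 3357, Mg 7733, P 2914.
Overall IE_3 order: P < S < Mg.

P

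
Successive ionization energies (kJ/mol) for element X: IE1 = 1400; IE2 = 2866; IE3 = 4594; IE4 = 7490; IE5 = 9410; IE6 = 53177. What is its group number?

Group 15

Look for the largest jump between consecutive ionization energies: IE6/IE5 ≈ 5.7, far larger than any earlier ratio.
That jump marks the point where a core electron is being removed. So the atom has 5 valence electrons.
A main-group element with 5 valence electrons is in group 15.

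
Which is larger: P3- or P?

Forming P3- adds 3 electrons to P. More electron–electron repulsion in the same shell, with unchanged nuclear charge, lets the cloud expand.
An anion is larger than its parent atom: P3- > P.

P3-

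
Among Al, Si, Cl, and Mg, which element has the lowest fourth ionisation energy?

Si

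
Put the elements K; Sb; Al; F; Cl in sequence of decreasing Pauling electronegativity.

F > Cl > Sb > Al > K

F is in period 2, group 17; Al is in period 3, group 13; Cl is in period 3, group 17; K is in period 4, group 1; Sb is in period 5, group 15.
Smaller atoms with higher effective nuclear charge are more electronegative.
These span different periods and groups, so the two trends combine.
Al > K: both effects reinforce here, so Al is clearly the higher of the two.
Sb > Al: period and group pull opposite ways; the across-period shift dominates (2.05 vs 1.61).
Cl > Sb: both effects reinforce here, so Cl is clearly the higher of the two.
F > Cl: F sits above Cl in group 17, so the down-group effect alone puts F higher.
Approximate values (Pauling): F 3.98, Al 1.61, Cl 3.16, K 0.82, Sb 2.05.
So from highest to lowest: F > Cl > Sb > Al > K.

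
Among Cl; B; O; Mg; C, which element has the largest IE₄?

After 3 electrons have been removed, what remains? Cl³⁺ still has 4 valence electrons; B³⁺ is the bare [He] core; O³⁺ still has 3 valence electrons; Mg³⁺ is already 1 electron into the core; C³⁺ still has 1 valence electron.
Core electrons are held far more tightly than valence electrons, so Mg and B top the IE_4 order.
Valence configurations: Cl³⁺ [Ne]3s²3p², O³⁺ [He]2s²2p¹, C³⁺ [He]2s¹.
The numbers (kJ/mol): Cl 5159, B 25026, O 7469, Mg 10543, C 6223.
Putting it together, IE_4: Cl < C < O < Mg < B.

B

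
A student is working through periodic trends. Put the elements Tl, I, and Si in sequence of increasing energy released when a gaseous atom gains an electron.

Si is in period 3, group 14; I is in period 5, group 17; Tl is in period 6, group 13.
Adding an electron releases more energy for atoms nearer the top right (short of the noble gases).
Here both period and group differ, so the two effects have to be weighed against each other.
Si > Tl: both effects reinforce here, so Si is clearly the higher of the two.
I > Si: period and group pull opposite ways; the across-period shift dominates (295 vs 134 kJ/mol).
Approximate values (kJ/mol): Si 134, I 295, Tl 19.
So from lowest to highest: Tl < Si < I.

Tl < Si < I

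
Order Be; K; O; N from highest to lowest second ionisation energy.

IE_2 is the cost of taking one more electron from the +1 cation: Be⁺ still has 1 valence electron; K⁺ is the bare [Ar] core; O⁺ still has 5 valence electrons; N⁺ still has 4 valence electrons.
Usually core removal costs more than valence removal, but here the competition is close: a tightly held n=2 valence electron can cost more to remove than an n=3 core electron, so the actual values have to decide it.
Valence configurations: Be⁺ [He]2s¹, O⁺ [He]2s²2p³, N⁺ [He]2s²2p².
Tabulated IE_2 (kJ/mol): Be 1757, K 3052, O 3388, N 2856.
Hence IE_2: Be < N < K < O.

O > K > N > Be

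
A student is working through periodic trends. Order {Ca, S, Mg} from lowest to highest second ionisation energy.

Ca < Mg < S

Consider each +1 ion: Ca⁺ still has 1 valence electron; S⁺ still has 5 valence electrons; Mg⁺ still has 1 valence electron.
All are still removing valence electrons, so compare the +1 ions as you would atoms: IE_2 generally rises across a period (higher Z_eff) and falls down a group (larger shell), subject to the usual subshell exceptions.
Valence configurations: Ca⁺ [Ar]4s¹, S⁺ [Ne]3s²3p³, Mg⁺ [Ne]3s¹.
The numbers (kJ/mol): Ca 1145, S 2252, Mg 1451.
So the second ionization energies run Ca < Mg < S.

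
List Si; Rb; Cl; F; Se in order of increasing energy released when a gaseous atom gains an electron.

Rb < Si < Se < F < Cl

F is in period 2, group 17; Si is in period 3, group 14; Cl is in period 3, group 17; Se is in period 4, group 16; Rb is in period 5, group 1.
EA tends to increase across a period and decrease down a group, though the pattern is less regular than for IE or radius.
Neither a single period nor a single group — weigh both effects.
Si > Rb: both effects reinforce here, so Si is clearly the higher of the two.
Se > Si: the two effects oppose for this pair; the across-period effect wins (195 vs 134 kJ/mol).
F > Se: both effects reinforce here, so F is clearly the higher of the two.
Cl > F: this pair runs against the simple trend — see the exception note.
Note the exception: Cl has a higher electron affinity than F, contrary to the simple trend — F's small 2p subshell makes the incoming electron feel strong e⁻–e⁻ repulsion, so Cl actually releases more energy on gaining an electron.
Tabulated electron affinity (kJ/mol): F 328, Si 134, Cl 349, Se 195, Rb 47.
So from lowest to highest: Rb < Si < Se < F < Cl.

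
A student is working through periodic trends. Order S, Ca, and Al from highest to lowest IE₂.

IE_2 is the cost of taking one more electron from the +1 cation: S⁺ still has 5 valence electrons; Ca⁺ still has 1 valence electron; Al⁺ still has 2 valence electrons.
All are still removing valence electrons, so compare the +1 ions as you would atoms: IE_2 generally rises across a period (higher Z_eff) and falls down a group (larger shell), subject to the usual subshell exceptions.
Valence configurations: S⁺ [Ne]3s²3p³, Ca⁺ [Ar]4s¹, Al⁺ [Ne]3s².
Tabulated IE_2 (kJ/mol): S 2252, Ca 1145, Al 1817.
Putting it together, IE_2: Ca < Al < S.

S, Al, Ca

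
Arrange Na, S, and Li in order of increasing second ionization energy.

The second ionization energy removes an electron from the +1 ion. For each element: Na⁺ is the bare [Ne] core; S⁺ still has 5 valence electrons; Li⁺ is the bare [He] core.
Breaking into a closed-shell core is much more expensive than removing a leftover valence electron — Na and Li have the largest IE_2 here.
Tabulated IE_2 (kJ/mol): Na 4562, S 2252, Li 7298.
Putting it together, IE_2: S < Na < Li.

S, Na, Li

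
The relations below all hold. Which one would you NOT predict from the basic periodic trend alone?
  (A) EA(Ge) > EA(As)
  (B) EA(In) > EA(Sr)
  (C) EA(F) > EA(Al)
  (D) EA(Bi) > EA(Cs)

The general trend: electron affinity increases across a period and decreases down a group.
(A) Ge (period 4, group 14) vs As (period 4, group 15): the stated order contradicts the simple trend.
(B) In (period 5, group 13) vs Sr (period 5, group 2): the stated order agrees with the simple trend.
(C) F (period 2, group 17) vs Al (period 3, group 13): the stated order agrees with the simple trend.
(D) Bi (period 6, group 15) vs Cs (period 6, group 1): the stated order agrees with the simple trend.
The exception is (A): adding an electron to As's half-filled 4p³ is unfavourable, so Ge (4p²) has the more exothermic EA.

(A)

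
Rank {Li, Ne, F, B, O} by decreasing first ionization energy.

Ne > F > O > B > Li

Li is in period 2, group 1; B is in period 2, group 13; O is in period 2, group 16; F is in period 2, group 17; Ne is in period 2, group 18.
Across a period the outer electron is held more tightly (higher IE₁); down a group it sits in a higher shell, more shielded, and comes off more easily.
All lie in period 2, so first ionization energy increases left to right.
So from highest to lowest: Ne > F > O > B > Li.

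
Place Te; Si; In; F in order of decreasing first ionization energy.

F > Te > Si > In

IE₁ increases left→right with effective nuclear charge and decreases top→bottom as the valence shell moves farther out.
Here both period and group differ, so the two effects have to be weighed against each other.
Si > In: both effects reinforce here, so Si is clearly the higher of the two.
Te > Si: period and group pull opposite ways; the across-period shift dominates (869 vs 786 kJ/mol).
F > Te: both effects reinforce here, so F is clearly the higher of the two.
Tabulated first ionization energy (kJ/mol): F 1681, Si 786, In 558, Te 869.
So from highest to lowest: F > Te > Si > In.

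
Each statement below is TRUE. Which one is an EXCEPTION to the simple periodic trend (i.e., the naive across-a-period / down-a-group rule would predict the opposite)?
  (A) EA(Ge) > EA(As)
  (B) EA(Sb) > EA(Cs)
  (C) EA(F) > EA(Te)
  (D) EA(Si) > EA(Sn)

(A)

The general trend: electron affinity increases across a period and decreases down a group.
(A) Ge (period 4, group 14) vs As (period 4, group 15): the stated order contradicts the simple trend.
(B) Sb (period 5, group 15) vs Cs (period 6, group 1): the stated order agrees with the simple trend.
(C) F (period 2, group 17) vs Te (period 5, group 16): the stated order agrees with the simple trend.
(D) Si (period 3, group 14) vs Sn (period 5, group 14): the stated order agrees with the simple trend.
The exception is (A): adding an electron to As's half-filled 4p³ is unfavourable, so Ge (4p²) has the more exothermic EA.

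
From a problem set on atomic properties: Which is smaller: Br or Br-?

Br

Forming Br- adds 1 electron to Br. More electron–electron repulsion in the same shell, with unchanged nuclear charge, lets the cloud expand.
An anion is larger than its parent atom: Br- > Br.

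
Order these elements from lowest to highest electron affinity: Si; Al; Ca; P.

Ca < Al < P < Si

EA tends to increase across a period and decrease down a group, though the pattern is less regular than for IE or radius.
Neither a single period nor a single group — weigh both effects.
Al > Ca: both effects reinforce here, so Al is clearly the higher of the two.
P > Al: P lies to the right of Al in period 3, so the across-period effect alone puts P higher.
Si > P: this pair runs against the simple trend — see the exception note.
Note the exception: Si has a higher electron affinity than P, contrary to the simple trend — adding an electron to P's half-filled 3p³ is unfavourable, so Si (3p²) has the more exothermic EA.
Tabulated electron affinity (kJ/mol): Al 42, Si 134, P 72, Ca 2.
So from lowest to highest: Ca < Al < P < Si.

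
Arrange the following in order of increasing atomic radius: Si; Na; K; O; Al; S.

O < S < Si < Al < Na < K

O is in period 2, group 16; Na is in period 3, group 1; Al is in period 3, group 13; Si is in period 3, group 14; S is in period 3, group 16; K is in period 4, group 1.
Atomic radius shrinks across a period as nuclear charge pulls the same shell inward, and grows down a group as new shells are added.
Neither a single period nor a single group — weigh both effects.
S > O: S sits below O in group 16, so the down-group effect alone puts S larger.
Si > S: Si lies to the left of S in period 3, so the across-period effect alone puts Si larger.
Al > Si: both are in period 3; the period trend gives Al the larger value.
Na > Al: Na lies to the left of Al in period 3, so the across-period effect alone puts Na larger.
K > Na: K sits below Na in group 1, so the down-group effect alone puts K larger.
For reference (pm): O 63, Na 155, Al 126, Si 116, S 103, K 196.
So from smallest to largest: O < S < Si < Al < Na < K.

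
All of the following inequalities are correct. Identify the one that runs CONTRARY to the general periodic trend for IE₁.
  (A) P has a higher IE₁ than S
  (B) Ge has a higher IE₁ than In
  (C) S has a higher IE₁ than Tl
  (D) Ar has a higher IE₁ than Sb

The general trend: IE₁ increases across a period and decreases down a group.
(A) P (period 3, group 15) vs S (period 3, group 16): the stated order contradicts the simple trend.
(B) Ge (period 4, group 14) vs In (period 5, group 13): the stated order agrees with the simple trend.
(C) S (period 3, group 16) vs Tl (period 6, group 13): the stated order agrees with the simple trend.
(D) Ar (period 3, group 18) vs Sb (period 5, group 15): the stated order agrees with the simple trend.
The exception is (A): S (3p⁴) ionizes more easily than half-filled P (3p³) because the paired 3p electron in S is pushed out by e⁻–e⁻ repulsion.

(A)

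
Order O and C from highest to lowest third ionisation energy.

After 2 electrons have been removed, what remains? O²⁺ still has 4 valence electrons; C²⁺ still has 2 valence electrons.
All are still removing valence electrons, so compare the +2 ions as you would atoms: IE_3 generally rises across a period (higher Z_eff) and falls down a group (larger shell), subject to the usual subshell exceptions.
Valence configurations: O²⁺ [He]2s²2p², C²⁺ [He]2s².
The numbers (kJ/mol): O 5300, C 4620.
Overall IE_3 order: C < O.

O, C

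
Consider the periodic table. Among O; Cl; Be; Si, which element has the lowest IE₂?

IE_2 is the cost of taking one more electron from the +1 cation: O⁺ still has 5 valence electrons; Cl⁺ still has 6 valence electrons; Be⁺ still has 1 valence electron; Si⁺ still has 3 valence electrons.
All are still removing valence electrons, so compare the +1 ions as you would atoms: IE_2 generally rises across a period (higher Z_eff) and falls down a group (larger shell), subject to the usual subshell exceptions.
Valence configurations: O⁺ [He]2s²2p³, Cl⁺ [Ne]3s²3p⁴, Be⁺ [He]2s¹, Si⁺ [Ne]3s²3p¹.
Approximate IE_2 values (kJ/mol): O 3388, Cl 2298, Be 1757, Si 1577.
Overall IE_2 order: Si < Be < Cl < O.

Si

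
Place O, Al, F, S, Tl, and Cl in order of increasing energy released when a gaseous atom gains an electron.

O is in period 2, group 16; F is in period 2, group 17; Al is in period 3, group 13; S is in period 3, group 16; Cl is in period 3, group 17; Tl is in period 6, group 13.
EA tends to increase across a period and decrease down a group, though the pattern is less regular than for IE or radius.
Here both period and group differ, so the two effects have to be weighed against each other.
Al > Tl: Al sits above Tl in group 13, so the down-group effect alone puts Al higher.
O > Al: relative to Al, both the across-period and down-group shifts push O's electron affinity up.
S > O: this pair runs against the simple trend — see the exception note.
F > S: both effects reinforce here, so F is clearly the higher of the two.
Cl > F: this pair runs against the simple trend — see the exception note.
Note the exception: S has a higher electron affinity than O, contrary to the simple trend — the compact 2p subshell of O repels the added electron more than S's larger 3p does.
Note the exception: Cl has a higher electron affinity than F, contrary to the simple trend — F's small 2p subshell makes the incoming electron feel strong e⁻–e⁻ repulsion, so Cl actually releases more energy on gaining an electron.
Tabulated electron affinity (kJ/mol): O 141, F 328, Al 42, S 200, Cl 349, Tl 19.
So from lowest to highest: Tl < Al < O < S < F < Cl.

Tl, Al, O, S, F, Cl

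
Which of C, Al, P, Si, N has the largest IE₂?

N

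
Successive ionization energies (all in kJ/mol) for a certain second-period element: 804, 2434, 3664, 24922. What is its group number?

Group 13

Look for the largest jump between consecutive ionization energies: IE4/IE3 ≈ 6.8, far larger than any earlier ratio.
That jump marks the point where a core electron is being removed. So the atom has 3 valence electrons.
A main-group element with 3 valence electrons is in group 13.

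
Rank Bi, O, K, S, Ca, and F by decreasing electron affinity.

Adding an electron releases more energy for atoms nearer the top right (short of the noble gases).
Here both period and group differ, so the two effects have to be weighed against each other.
K > Ca: this pair runs against the simple trend — see the exception note.
Bi > K: the two effects oppose for this pair; the across-period effect wins (91 vs 48 kJ/mol).
O > Bi: relative to Bi, both the across-period and down-group shifts push O's electron affinity up.
S > O: this pair runs against the simple trend — see the exception note.
F > S: both effects reinforce here, so F is clearly the higher of the two.
Note the exception: K has a higher electron affinity than Ca, contrary to the simple trend — adding an electron to Ca (ns²) has to open a new, higher-energy np subshell, which is unfavourable.
Note the exception: S has a higher electron affinity than O, contrary to the simple trend — the compact 2p subshell of O repels the added electron more than S's larger 3p does.
Tabulated electron affinity (kJ/mol): O 141, F 328, S 200, K 48, Ca 2, Bi 91.
So from highest to lowest: F > S > O > Bi > K > Ca.

F > S > O > Bi > K > Ca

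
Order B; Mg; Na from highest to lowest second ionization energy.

Na > B > Mg

IE_2 is the cost of taking one more electron from the +1 cation: B⁺ still has 2 valence electrons; Mg⁺ still has 1 valence electron; Na⁺ is the bare [Ne] core.
Core electrons are held far more tightly than valence electrons, so Na tops the IE_2 order.
Valence configurations: B⁺ [He]2s², Mg⁺ [Ne]3s¹.
Tabulated IE_2 (kJ/mol): B 2427, Mg 1451, Na 4562.
Overall IE_2 order: Mg < B < Na.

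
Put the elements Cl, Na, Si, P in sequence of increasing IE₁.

Na is in period 3, group 1; Si is in period 3, group 14; P is in period 3, group 15; Cl is in period 3, group 17.
IE₁ increases left→right with effective nuclear charge and decreases top→bottom as the valence shell moves farther out.
All lie in period 3, so first ionization energy increases left to right.
So from lowest to highest: Na < Si < P < Cl.

Na < Si < P < Cl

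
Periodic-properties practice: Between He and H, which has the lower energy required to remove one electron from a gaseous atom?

H

H is in period 1, group 1; He is in period 1, group 18.
Removing the outermost electron gets harder across a period and easier down a group.
All lie in period 1, so first ionization energy increases left to right.
So H has the lower energy required to remove one electron from a gaseous atom (H < He).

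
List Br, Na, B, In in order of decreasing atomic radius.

Moving right in a period, electrons are added to the same shell under a stronger nuclear pull, so atoms get smaller; moving down, a new shell is opened and atoms get larger.
Here both period and group differ, so the two effects have to be weighed against each other.
Br > B: period and group pull opposite ways; the down-group shift dominates (114 vs 85 pm).
In > Br: both effects reinforce here, so In is clearly the larger of the two.
Na > In: period and group pull opposite ways; the across-period shift dominates (155 vs 142 pm).
Tabulated atomic radius (pm): B 85, Na 155, Br 114, In 142.
So from largest to smallest: Na > In > Br > B.

Na > In > Br > B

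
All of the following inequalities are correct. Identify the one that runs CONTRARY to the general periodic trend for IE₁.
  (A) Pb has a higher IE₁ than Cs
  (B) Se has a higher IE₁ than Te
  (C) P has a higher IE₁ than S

(C)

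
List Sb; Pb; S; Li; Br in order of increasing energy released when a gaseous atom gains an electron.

Li is in period 2, group 1; S is in period 3, group 16; Br is in period 4, group 17; Sb is in period 5, group 15; Pb is in period 6, group 14.
EA tends to increase across a period and decrease down a group, though the pattern is less regular than for IE or radius.
Neither a single period nor a single group — weigh both effects.
Li > Pb: period and group pull opposite ways; the down-group shift dominates (60 vs 35 kJ/mol).
Sb > Li: period and group pull opposite ways; the across-period shift dominates (103 vs 60 kJ/mol).
S > Sb: both effects reinforce here, so S is clearly the higher of the two.
Br > S: the two effects oppose for this pair; the across-period effect wins (325 vs 200 kJ/mol).
Tabulated electron affinity (kJ/mol): Li 60, S 200, Br 325, Sb 103, Pb 35.
So from lowest to highest: Pb < Li < Sb < S < Br.

Pb < Li < Sb < S < Br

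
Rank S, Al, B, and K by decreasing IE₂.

K, B, S, Al

IE_2 is the cost of taking one more electron from the +1 cation: S⁺ still has 5 valence electrons; Al⁺ still has 2 valence electrons; B⁺ still has 2 valence electrons; K⁺ is the bare [Ar] core.
Breaking into a closed-shell core is much more expensive than removing a leftover valence electron — K has the largest IE_2 here.
Valence configurations: S⁺ [Ne]3s²3p³, Al⁺ [Ne]3s², B⁺ [He]2s².
The numbers (kJ/mol): S 2252, Al 1817, B 2427, K 3052.
Hence IE_2: Al < S < B < K.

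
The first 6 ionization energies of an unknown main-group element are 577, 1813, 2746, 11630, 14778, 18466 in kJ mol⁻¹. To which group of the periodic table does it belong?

Group 13

Look for the largest jump between consecutive ionization energies: IE4/IE3 ≈ 4.2, far larger than any earlier ratio.
That jump marks the point where a core electron is being removed. So the atom has 3 valence electrons.
A main-group element with 3 valence electrons is in group 13.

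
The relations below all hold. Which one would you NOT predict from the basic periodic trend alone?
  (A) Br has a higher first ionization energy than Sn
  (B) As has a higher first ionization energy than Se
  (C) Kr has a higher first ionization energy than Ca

The general trend: first ionization energy increases across a period and decreases down a group.
(A) Br (period 4, group 17) vs Sn (period 5, group 14): the stated order agrees with the simple trend.
(B) As (period 4, group 15) vs Se (period 4, group 16): the stated order contradicts the simple trend.
(C) Kr (period 4, group 18) vs Ca (period 4, group 2): the stated order agrees with the simple trend.
The exception is (B): Se (4p⁴) ionizes more easily than half-filled As (4p³).

(B)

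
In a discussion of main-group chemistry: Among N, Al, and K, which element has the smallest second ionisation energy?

Al

After 1 electron has been removed, what remains? N⁺ still has 4 valence electrons; Al⁺ still has 2 valence electrons; K⁺ is the bare [Ar] core.
Pulling an electron out of a noble-gas core costs far more than removing a remaining valence electron, so K sits at the high end of IE_2.
Valence configurations: N⁺ [He]2s²2p², Al⁺ [Ne]3s².
Tabulated IE_2 (kJ/mol): N 2856, Al 1817, K 3052.
Putting it together, IE_2: Al < N < K.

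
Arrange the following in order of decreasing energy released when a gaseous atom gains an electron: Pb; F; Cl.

Cl > F > Pb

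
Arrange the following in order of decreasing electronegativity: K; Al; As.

As, Al, K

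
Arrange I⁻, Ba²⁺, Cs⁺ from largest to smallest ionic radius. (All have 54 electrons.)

All of these have 54 electrons, so size is governed by nuclear charge alone: the more protons, the stronger the pull on the same electron cloud, and the smaller the ion.
Nuclear charges: Ba²⁺ (Z=56), Cs⁺ (Z=55), I⁻ (Z=53).
Largest to smallest: I⁻ > Cs⁺ > Ba²⁺.

I⁻ > Cs⁺ > Ba²⁺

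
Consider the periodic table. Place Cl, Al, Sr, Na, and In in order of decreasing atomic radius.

Across a period the added protons contract the valence shell; down a group each new principal shell makes the atom larger.
Here both period and group differ, so the two effects have to be weighed against each other.
Al > Cl: Al lies to the left of Cl in period 3, so the across-period effect alone puts Al larger.
In > Al: they share group 13; the group trend gives In the larger value.
Na > In: period and group pull opposite ways; the across-period shift dominates (155 vs 142 pm).
Sr > Na: period and group pull opposite ways; the down-group shift dominates (185 vs 155 pm).
For reference (pm): Na 155, Al 126, Cl 99, Sr 185, In 142.
So from largest to smallest: Sr > Na > In > Al > Cl.

Sr > Na > In > Al > Cl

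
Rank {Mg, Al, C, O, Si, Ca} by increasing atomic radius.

O < C < Si < Al < Mg < Ca

Radius decreases left→right (rising Z_eff, same n) and increases top→bottom (higher n).
These span different periods and groups, so the two trends combine.
C > O: C lies to the left of O in period 2, so the across-period effect alone puts C larger.
Si > C: they share group 14; the group trend gives Si the larger value.
Al > Si: both are in period 3; the period trend gives Al the larger value.
Mg > Al: both are in period 3; the period trend gives Mg the larger value.
Ca > Mg: they share group 2; the group trend gives Ca the larger value.
For reference (pm): C 75, O 63, Mg 139, Al 126, Si 116, Ca 171.
So from smallest to largest: O < C < Si < Al < Mg < Ca.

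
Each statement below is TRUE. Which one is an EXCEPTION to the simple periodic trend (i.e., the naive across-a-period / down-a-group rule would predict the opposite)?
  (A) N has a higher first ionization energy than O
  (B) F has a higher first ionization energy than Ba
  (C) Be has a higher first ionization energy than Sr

The general trend: first ionization energy increases across a period and decreases down a group.
(A) N (period 2, group 15) vs O (period 2, group 16): the stated order contradicts the simple trend.
(B) F (period 2, group 17) vs Ba (period 6, group 2): the stated order agrees with the simple trend.
(C) Be (period 2, group 2) vs Sr (period 5, group 2): the stated order agrees with the simple trend.
The exception is (A): pairing an electron in O's 2p⁴ costs repulsion energy, so O ionizes more easily than half-filled N (2p³).

(A)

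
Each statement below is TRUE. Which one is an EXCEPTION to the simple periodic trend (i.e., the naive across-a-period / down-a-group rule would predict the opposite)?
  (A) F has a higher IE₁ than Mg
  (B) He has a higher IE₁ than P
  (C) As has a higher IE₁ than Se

(C)

The general trend: IE₁ increases across a period and decreases down a group.
(A) F (period 2, group 17) vs Mg (period 3, group 2): the stated order agrees with the simple trend.
(B) He (period 1, group 18) vs P (period 3, group 15): the stated order agrees with the simple trend.
(C) As (period 4, group 15) vs Se (period 4, group 16): the stated order contradicts the simple trend.
The exception is (C): Se (4p⁴) ionizes more easily than half-filled As (4p³).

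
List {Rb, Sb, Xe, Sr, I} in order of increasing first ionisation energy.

IE₁ increases left→right with effective nuclear charge and decreases top→bottom as the valence shell moves farther out.
All lie in period 5, so first ionization energy increases left to right.
So from lowest to highest: Rb < Sr < Sb < I < Xe.

Rb < Sr < Sb < I < Xe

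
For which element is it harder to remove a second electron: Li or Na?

The second ionization energy removes an electron from the +1 ion. For each element: Li⁺ is the bare [He] core; Na⁺ is the bare [Ne] core.
All of these are removing an electron from a noble-gas core or deeper; the smaller core (lower principal quantum number) is held far more tightly, and within a period the higher nuclear charge binds the same core more tightly.
Tabulated IE_2 (kJ/mol): Li 7298, Na 4562.
Overall IE_2 order: Na < Li.

Li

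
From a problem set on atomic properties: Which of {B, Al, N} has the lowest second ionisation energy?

Al

IE_2 is the cost of taking one more electron from the +1 cation: B⁺ still has 2 valence electrons; Al⁺ still has 2 valence electrons; N⁺ still has 4 valence electrons.
All are still removing valence electrons, so compare the +1 ions as you would atoms: IE_2 generally rises across a period (higher Z_eff) and falls down a group (larger shell), subject to the usual subshell exceptions.
Valence configurations: B⁺ [He]2s², Al⁺ [Ne]3s², N⁺ [He]2s²2p².
Approximate IE_2 values (kJ/mol): B 2427, Al 1817, N 2856.
Hence IE_2: Al < B < N.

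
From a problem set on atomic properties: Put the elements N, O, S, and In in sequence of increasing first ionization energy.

In < S < O < N

Removing the outermost electron gets harder across a period and easier down a group.
These span different periods and groups, so the two trends combine.
S > In: relative to In, both the across-period and down-group shifts push S's first ionization energy up.
O > S: O sits above S in group 16, so the down-group effect alone puts O higher.
N > O: this pair runs against the simple trend — see the exception note.
Note the exception: N has a higher first ionization energy than O, contrary to the simple trend — pairing an electron in O's 2p⁴ costs repulsion energy, so O ionizes more easily than half-filled N (2p³).
Tabulated first ionization energy (kJ/mol): N 1402, O 1314, S 1000, In 558.
So from lowest to highest: In < S < O < N.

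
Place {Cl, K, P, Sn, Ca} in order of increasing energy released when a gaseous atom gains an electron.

Ca, K, P, Sn, Cl

P is in period 3, group 15; Cl is in period 3, group 17; K is in period 4, group 1; Ca is in period 4, group 2; Sn is in period 5, group 14.
Electron affinity generally becomes more exothermic across a period toward the halogens and less exothermic down a group.
These span different periods and groups, so the two trends combine.
K > Ca: this pair runs against the simple trend — see the exception note.
P > K: both effects reinforce here, so P is clearly the higher of the two.
Sn > P: this pair runs against the simple trend — see the exception note.
Cl > Sn: both effects reinforce here, so Cl is clearly the higher of the two.
Note the exception: K has a higher electron affinity than Ca, contrary to the simple trend — adding an electron to Ca (ns²) has to open a new, higher-energy np subshell, which is unfavourable.
Note the exception: Sn has a higher electron affinity than P, contrary to the simple trend — adding an electron to P's half-filled np³ subshell costs electron-pairing energy.
For reference (kJ/mol): P 72, Cl 349, K 48, Ca 2, Sn 107.
So from lowest to highest: Ca < K < P < Sn < Cl.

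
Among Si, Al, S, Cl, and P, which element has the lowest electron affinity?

Al

Al is in period 3, group 13; Si is in period 3, group 14; P is in period 3, group 15; S is in period 3, group 16; Cl is in period 3, group 17.
Electron affinity generally becomes more exothermic across a period toward the halogens and less exothermic down a group.
All lie in period 3; the across-period trend (electron affinity increases left to right) applies, with the exception below.
Note the exception: Si has a higher electron affinity than P, contrary to the simple trend — adding an electron to P's half-filled 3p³ is unfavourable, so Si (3p²) has the more exothermic EA.
For reference (kJ/mol): Al 42, Si 134, P 72, S 200, Cl 349.
The lowest electron affinity among these belongs to Al.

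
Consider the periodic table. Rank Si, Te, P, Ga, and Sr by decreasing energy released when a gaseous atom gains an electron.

Te, Si, P, Ga, Sr

Si is in period 3, group 14; P is in period 3, group 15; Ga is in period 4, group 13; Sr is in period 5, group 2; Te is in period 5, group 16.
Adding an electron releases more energy for atoms nearer the top right (short of the noble gases).
These span different periods and groups, so the two trends combine.
Ga > Sr: relative to Sr, both the across-period and down-group shifts push Ga's electron affinity up.
P > Ga: both effects reinforce here, so P is clearly the higher of the two.
Si > P: this pair runs against the simple trend — see the exception note.
Te > Si: the two effects oppose for this pair; the across-period effect wins (190 vs 134 kJ/mol).
Note the exception: Si has a higher electron affinity than P, contrary to the simple trend — adding an electron to P's half-filled 3p³ is unfavourable, so Si (3p²) has the more exothermic EA.
For reference (kJ/mol): Si 134, P 72, Ga 29, Sr 5, Te 190.
So from highest to lowest: Te > Si > P > Ga > Sr.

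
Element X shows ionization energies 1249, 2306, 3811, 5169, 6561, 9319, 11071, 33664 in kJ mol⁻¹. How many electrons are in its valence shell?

Look for the largest jump between consecutive ionization energies: IE8/IE7 ≈ 3.0, far larger than any earlier ratio.
That jump marks the point where a core electron is being removed. So the atom has 7 valence electrons.

7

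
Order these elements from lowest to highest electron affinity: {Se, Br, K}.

K < Se < Br

Electron affinity generally becomes more exothermic across a period toward the halogens and less exothermic down a group.
All lie in period 4, so electron affinity increases left to right.
So from lowest to highest: K < Se < Br.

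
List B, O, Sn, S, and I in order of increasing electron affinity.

B is in period 2, group 13; O is in period 2, group 16; S is in period 3, group 16; Sn is in period 5, group 14; I is in period 5, group 17.
Adding an electron releases more energy for atoms nearer the top right (short of the noble gases).
These span different periods and groups, so the two trends combine.
Sn > B: the two effects oppose for this pair; the across-period effect wins (107 vs 27 kJ/mol).
O > Sn: both effects reinforce here, so O is clearly the higher of the two.
S > O: this pair runs against the simple trend — see the exception note.
I > S: period and group pull opposite ways; the across-period shift dominates (295 vs 200 kJ/mol).
Note the exception: S has a higher electron affinity than O, contrary to the simple trend — the compact 2p subshell of O repels the added electron more than S's larger 3p does.
For reference (kJ/mol): B 27, O 141, S 200, Sn 107, I 295.
So from lowest to highest: B < Sn < O < S < I.

B, Sn, O, S, I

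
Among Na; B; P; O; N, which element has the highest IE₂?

Consider each +1 ion: Na⁺ is the bare [Ne] core; B⁺ still has 2 valence electrons; P⁺ still has 4 valence electrons; O⁺ still has 5 valence electrons; N⁺ still has 4 valence electrons.
Core electrons are held far more tightly than valence electrons, so Na tops the IE_2 order.
Valence configurations: B⁺ [He]2s², P⁺ [Ne]3s²3p², O⁺ [He]2s²2p³, N⁺ [He]2s²2p².
Approximate IE_2 values (kJ/mol): Na 4562, B 2427, P 1907, O 3388, N 2856.
Hence IE_2: P < B < N < O < Na.

Na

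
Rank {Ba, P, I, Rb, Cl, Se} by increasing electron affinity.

P is in period 3, group 15; Cl is in period 3, group 17; Se is in period 4, group 16; Rb is in period 5, group 1; I is in period 5, group 17; Ba is in period 6, group 2.
Atoms with high Z_eff and room in the valence shell (especially the halogens) have the most exothermic electron affinities.
Here both period and group differ, so the two effects have to be weighed against each other.
Rb > Ba: period and group pull opposite ways; the down-group shift dominates (47 vs 14 kJ/mol).
P > Rb: both effects reinforce here, so P is clearly the higher of the two.
Se > P: period and group pull opposite ways; the across-period shift dominates (195 vs 72 kJ/mol).
I > Se: period and group pull opposite ways; the across-period shift dominates (295 vs 195 kJ/mol).
Cl > I: they share group 17; the group trend gives Cl the larger value.
Approximate values (kJ/mol): P 72, Cl 349, Se 195, Rb 47, I 295, Ba 14.
So from lowest to highest: Ba < Rb < P < Se < I < Cl.

Ba < Rb < P < Se < I < Cl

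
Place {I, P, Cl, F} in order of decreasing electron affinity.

Cl, F, I, P

F is in period 2, group 17; P is in period 3, group 15; Cl is in period 3, group 17; I is in period 5, group 17.
Adding an electron releases more energy for atoms nearer the top right (short of the noble gases).
Neither a single period nor a single group — weigh both effects.
I > P: the two effects oppose for this pair; the across-period effect wins (295 vs 72 kJ/mol).
F > I: they share group 17; the group trend gives F the larger value.
Cl > F: this pair runs against the simple trend — see the exception note.
Note the exception: Cl has a higher electron affinity than F, contrary to the simple trend — F's small 2p subshell makes the incoming electron feel strong e⁻–e⁻ repulsion, so Cl actually releases more energy on gaining an electron.
Approximate values (kJ/mol): F 328, P 72, Cl 349, I 295.
So from highest to lowest: Cl > F > I > P.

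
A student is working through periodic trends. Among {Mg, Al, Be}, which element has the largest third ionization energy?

Be

IE_3 is the cost of taking one more electron from the +2 cation: Mg²⁺ is the bare [Ne] core; Al²⁺ still has 1 valence electron; Be²⁺ is the bare [He] core.
Pulling an electron out of a noble-gas core costs far more than removing a remaining valence electron, so Mg and Be sit at the high end of IE_3.
The numbers (kJ/mol): Mg 7733, Al 2745, Be 14849.
So the third ionization energies run Al < Mg < Be.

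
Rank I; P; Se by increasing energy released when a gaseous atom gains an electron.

P is in period 3, group 15; Se is in period 4, group 16; I is in period 5, group 17.
Adding an electron releases more energy for atoms nearer the top right (short of the noble gases).
A diagonal step moves right (one effect) and down (the opposite effect) at once.
Se > P: the two effects oppose for this pair; the across-period effect wins (195 vs 72 kJ/mol).
I > Se: period and group pull opposite ways; the across-period shift dominates (295 vs 195 kJ/mol).
Tabulated electron affinity (kJ/mol): P 72, Se 195, I 295.
So from lowest to highest: P < Se < I.

P < Se < I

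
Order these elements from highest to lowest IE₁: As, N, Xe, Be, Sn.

Be is in period 2, group 2; N is in period 2, group 15; As is in period 4, group 15; Sn is in period 5, group 14; Xe is in period 5, group 18.
Removing the outermost electron gets harder across a period and easier down a group.
Neither a single period nor a single group — weigh both effects.
Be > Sn: the two effects oppose for this pair; the down-group effect wins (900 vs 709 kJ/mol).
As > Be: the two effects oppose for this pair; the across-period effect wins (947 vs 900 kJ/mol).
Xe > As: the two effects oppose for this pair; the across-period effect wins (1170 vs 947 kJ/mol).
N > Xe: period and group pull opposite ways; the down-group shift dominates (1402 vs 1170 kJ/mol).
Tabulated first ionization energy (kJ/mol): Be 900, N 1402, As 947, Sn 709, Xe 1170.
So from highest to lowest: N > Xe > As > Be > Sn.

N > Xe > As > Be > Sn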